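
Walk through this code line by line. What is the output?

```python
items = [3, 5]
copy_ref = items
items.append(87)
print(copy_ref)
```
[3, 5, 87]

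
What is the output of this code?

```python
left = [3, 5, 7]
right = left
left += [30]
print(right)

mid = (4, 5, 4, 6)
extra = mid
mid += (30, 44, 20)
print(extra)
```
[3, 5, 7, 30]
(4, 5, 4, 6)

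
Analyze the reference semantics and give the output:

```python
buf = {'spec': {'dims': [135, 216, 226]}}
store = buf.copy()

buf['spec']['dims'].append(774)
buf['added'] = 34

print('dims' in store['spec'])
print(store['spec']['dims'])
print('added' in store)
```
True
[135, 216, 226, 774]
False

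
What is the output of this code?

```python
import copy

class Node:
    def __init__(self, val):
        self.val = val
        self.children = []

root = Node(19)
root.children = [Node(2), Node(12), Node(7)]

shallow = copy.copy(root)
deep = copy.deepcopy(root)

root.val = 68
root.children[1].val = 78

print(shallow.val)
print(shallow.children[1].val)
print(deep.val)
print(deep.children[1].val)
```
19
78
19
12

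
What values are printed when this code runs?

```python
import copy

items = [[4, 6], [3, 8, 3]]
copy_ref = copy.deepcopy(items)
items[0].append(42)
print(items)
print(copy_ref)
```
[[4, 6, 42], [3, 8, 3]]
[[4, 6], [3, 8, 3]]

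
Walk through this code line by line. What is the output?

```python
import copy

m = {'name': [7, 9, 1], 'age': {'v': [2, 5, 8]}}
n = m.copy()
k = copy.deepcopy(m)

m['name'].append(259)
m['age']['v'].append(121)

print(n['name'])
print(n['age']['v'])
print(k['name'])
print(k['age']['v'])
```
[7, 9, 1, 259]
[2, 5, 8, 121]
[7, 9, 1]
[2, 5, 8]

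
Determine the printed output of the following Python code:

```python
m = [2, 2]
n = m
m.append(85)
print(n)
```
[2, 2, 85]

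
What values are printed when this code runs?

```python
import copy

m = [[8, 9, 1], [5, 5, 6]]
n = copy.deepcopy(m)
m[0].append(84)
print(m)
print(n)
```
[[8, 9, 1, 84], [5, 5, 6]]
[[8, 9, 1], [5, 5, 6]]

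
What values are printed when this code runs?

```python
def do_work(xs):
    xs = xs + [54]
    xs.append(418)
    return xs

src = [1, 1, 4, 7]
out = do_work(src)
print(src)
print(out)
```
[1, 1, 4, 7]
[1, 1, 4, 7, 54, 418]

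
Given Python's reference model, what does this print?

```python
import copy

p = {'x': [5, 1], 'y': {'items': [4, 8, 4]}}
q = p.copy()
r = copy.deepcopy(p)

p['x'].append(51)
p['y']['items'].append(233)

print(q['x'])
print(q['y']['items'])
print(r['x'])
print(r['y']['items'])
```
[5, 1, 51]
[4, 8, 4, 233]
[5, 1]
[4, 8, 4]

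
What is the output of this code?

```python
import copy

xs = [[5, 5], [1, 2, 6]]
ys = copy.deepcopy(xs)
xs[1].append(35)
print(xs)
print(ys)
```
[[5, 5], [1, 2, 6, 35]]
[[5, 5], [1, 2, 6]]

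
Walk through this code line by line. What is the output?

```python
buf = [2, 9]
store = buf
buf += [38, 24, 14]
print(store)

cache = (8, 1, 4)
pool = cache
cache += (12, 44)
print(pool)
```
[2, 9, 38, 24, 14]
(8, 1, 4)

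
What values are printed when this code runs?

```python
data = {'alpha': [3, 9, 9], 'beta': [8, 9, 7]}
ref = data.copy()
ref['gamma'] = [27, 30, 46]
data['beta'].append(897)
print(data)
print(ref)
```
{'alpha': [3, 9, 9], 'beta': [8, 9, 7, 897]}
{'alpha': [3, 9, 9], 'beta': [8, 9, 7, 897], 'gamma': [27, 30, 46]}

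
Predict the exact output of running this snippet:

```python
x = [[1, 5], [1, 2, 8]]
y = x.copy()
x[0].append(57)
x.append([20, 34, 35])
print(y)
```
[[1, 5, 57], [1, 2, 8]]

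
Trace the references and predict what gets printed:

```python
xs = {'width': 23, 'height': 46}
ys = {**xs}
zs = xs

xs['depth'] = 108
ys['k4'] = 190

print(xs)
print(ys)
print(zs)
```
{'width': 23, 'height': 46, 'depth': 108}
{'width': 23, 'height': 46, 'k4': 190}
{'width': 23, 'height': 46, 'depth': 108}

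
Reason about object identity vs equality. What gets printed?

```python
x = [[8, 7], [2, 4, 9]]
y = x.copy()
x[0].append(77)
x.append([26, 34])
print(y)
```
[[8, 7, 77], [2, 4, 9]]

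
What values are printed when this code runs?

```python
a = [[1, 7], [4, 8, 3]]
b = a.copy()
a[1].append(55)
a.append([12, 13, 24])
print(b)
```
[[1, 7], [4, 8, 3, 55]]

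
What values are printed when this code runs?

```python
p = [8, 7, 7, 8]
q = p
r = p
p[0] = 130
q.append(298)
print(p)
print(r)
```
[130, 7, 7, 8, 298]
[130, 7, 7, 8, 298]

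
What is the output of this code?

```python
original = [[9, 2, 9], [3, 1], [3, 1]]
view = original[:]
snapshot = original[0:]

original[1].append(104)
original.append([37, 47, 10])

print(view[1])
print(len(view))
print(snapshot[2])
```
[3, 1, 104]
3
[3, 1]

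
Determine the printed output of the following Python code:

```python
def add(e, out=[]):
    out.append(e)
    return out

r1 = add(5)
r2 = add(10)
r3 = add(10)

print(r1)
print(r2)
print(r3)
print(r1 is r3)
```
[5, 10, 10]
[5, 10, 10]
[5, 10, 10]
True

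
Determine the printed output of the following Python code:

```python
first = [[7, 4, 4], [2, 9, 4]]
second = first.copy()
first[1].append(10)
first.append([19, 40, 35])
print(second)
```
[[7, 4, 4], [2, 9, 4, 10]]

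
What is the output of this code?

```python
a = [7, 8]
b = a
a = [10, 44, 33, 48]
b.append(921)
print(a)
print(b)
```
[10, 44, 33, 48]
[7, 8, 921]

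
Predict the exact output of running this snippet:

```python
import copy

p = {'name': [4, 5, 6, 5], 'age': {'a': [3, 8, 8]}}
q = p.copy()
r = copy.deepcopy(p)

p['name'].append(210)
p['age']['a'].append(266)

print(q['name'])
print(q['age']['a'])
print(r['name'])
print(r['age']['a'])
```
[4, 5, 6, 5, 210]
[3, 8, 8, 266]
[4, 5, 6, 5]
[3, 8, 8]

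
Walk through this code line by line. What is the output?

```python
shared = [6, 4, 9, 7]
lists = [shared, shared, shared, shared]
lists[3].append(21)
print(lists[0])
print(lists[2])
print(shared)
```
[6, 4, 9, 7, 21]
[6, 4, 9, 7, 21]
[6, 4, 9, 7, 21]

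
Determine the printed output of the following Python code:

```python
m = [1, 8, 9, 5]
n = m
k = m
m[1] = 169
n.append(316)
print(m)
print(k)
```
[1, 169, 9, 5, 316]
[1, 169, 9, 5, 316]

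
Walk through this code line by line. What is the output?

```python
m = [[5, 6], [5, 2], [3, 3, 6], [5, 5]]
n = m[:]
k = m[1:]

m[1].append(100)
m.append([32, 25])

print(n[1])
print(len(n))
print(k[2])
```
[5, 2, 100]
4
[5, 5]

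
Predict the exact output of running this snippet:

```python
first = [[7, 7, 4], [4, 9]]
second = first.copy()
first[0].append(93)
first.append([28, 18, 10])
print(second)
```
[[7, 7, 4, 93], [4, 9]]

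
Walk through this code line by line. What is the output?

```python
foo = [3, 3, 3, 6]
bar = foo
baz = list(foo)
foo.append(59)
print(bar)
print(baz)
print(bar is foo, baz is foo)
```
[3, 3, 3, 6, 59]
[3, 3, 3, 6]
True False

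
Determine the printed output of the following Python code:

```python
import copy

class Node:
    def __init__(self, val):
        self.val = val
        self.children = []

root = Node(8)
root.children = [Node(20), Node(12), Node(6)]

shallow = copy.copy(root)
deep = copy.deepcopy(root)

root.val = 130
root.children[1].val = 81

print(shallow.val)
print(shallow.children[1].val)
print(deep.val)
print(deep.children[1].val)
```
8
81
8
12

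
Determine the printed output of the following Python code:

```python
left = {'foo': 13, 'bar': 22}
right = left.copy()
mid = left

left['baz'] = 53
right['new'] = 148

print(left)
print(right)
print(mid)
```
{'foo': 13, 'bar': 22, 'baz': 53}
{'foo': 13, 'bar': 22, 'new': 148}
{'foo': 13, 'bar': 22, 'baz': 53}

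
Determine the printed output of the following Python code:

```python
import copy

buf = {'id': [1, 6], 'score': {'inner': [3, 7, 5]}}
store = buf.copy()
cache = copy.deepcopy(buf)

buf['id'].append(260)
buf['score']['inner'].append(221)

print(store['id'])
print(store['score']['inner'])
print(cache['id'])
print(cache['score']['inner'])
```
[1, 6, 260]
[3, 7, 5, 221]
[1, 6]
[3, 7, 5]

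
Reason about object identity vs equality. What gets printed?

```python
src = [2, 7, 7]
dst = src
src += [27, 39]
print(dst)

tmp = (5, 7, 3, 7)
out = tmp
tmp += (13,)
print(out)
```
[2, 7, 7, 27, 39]
(5, 7, 3, 7)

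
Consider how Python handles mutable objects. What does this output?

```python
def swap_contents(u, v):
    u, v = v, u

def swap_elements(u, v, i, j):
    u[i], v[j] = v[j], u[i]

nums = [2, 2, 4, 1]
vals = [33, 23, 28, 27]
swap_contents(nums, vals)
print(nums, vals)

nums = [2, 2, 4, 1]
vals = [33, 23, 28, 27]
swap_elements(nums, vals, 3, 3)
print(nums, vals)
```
[2, 2, 4, 1] [33, 23, 28, 27]
[2, 2, 4, 27] [33, 23, 28, 1]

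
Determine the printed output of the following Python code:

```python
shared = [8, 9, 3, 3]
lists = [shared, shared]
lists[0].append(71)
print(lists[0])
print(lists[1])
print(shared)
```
[8, 9, 3, 3, 71]
[8, 9, 3, 3, 71]
[8, 9, 3, 3, 71]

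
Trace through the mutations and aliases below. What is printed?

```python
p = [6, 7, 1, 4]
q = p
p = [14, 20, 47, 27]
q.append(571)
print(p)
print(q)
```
[14, 20, 47, 27]
[6, 7, 1, 4, 571]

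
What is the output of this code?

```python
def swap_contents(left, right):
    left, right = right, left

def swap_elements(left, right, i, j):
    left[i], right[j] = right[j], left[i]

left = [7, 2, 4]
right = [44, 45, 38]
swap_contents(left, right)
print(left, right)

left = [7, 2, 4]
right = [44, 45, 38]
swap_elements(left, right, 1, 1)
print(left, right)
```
[7, 2, 4] [44, 45, 38]
[7, 45, 4] [44, 2, 38]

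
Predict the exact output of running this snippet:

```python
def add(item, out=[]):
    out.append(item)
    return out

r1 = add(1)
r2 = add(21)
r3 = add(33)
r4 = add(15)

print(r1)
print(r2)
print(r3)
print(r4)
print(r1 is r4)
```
[1, 21, 33, 15]
[1, 21, 33, 15]
[1, 21, 33, 15]
[1, 21, 33, 15]
True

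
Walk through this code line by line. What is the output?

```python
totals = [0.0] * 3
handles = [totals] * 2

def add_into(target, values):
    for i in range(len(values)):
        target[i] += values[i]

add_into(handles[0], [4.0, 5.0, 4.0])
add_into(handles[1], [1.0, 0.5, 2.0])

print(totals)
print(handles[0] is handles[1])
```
[5.0, 5.5, 6.0]
True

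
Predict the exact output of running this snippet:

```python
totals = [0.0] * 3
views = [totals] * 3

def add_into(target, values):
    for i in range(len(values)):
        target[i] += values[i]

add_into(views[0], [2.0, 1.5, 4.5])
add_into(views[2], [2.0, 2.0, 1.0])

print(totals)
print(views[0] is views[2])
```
[4.0, 3.5, 5.5]
True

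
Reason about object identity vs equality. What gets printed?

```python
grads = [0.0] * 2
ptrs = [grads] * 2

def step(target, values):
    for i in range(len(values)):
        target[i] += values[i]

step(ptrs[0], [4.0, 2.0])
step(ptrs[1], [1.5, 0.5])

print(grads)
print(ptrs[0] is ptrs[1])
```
[5.5, 2.5]
True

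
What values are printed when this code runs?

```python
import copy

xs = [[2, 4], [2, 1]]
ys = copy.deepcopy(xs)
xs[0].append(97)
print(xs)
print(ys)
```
[[2, 4, 97], [2, 1]]
[[2, 4], [2, 1]]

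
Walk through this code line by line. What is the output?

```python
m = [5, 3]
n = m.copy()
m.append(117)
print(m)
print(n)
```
[5, 3, 117]
[5, 3]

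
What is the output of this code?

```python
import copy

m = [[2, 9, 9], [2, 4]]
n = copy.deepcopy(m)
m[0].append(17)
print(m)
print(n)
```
[[2, 9, 9, 17], [2, 4]]
[[2, 9, 9], [2, 4]]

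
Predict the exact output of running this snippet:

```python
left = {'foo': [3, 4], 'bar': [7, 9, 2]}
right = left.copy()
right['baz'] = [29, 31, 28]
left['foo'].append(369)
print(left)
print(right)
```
{'foo': [3, 4, 369], 'bar': [7, 9, 2]}
{'foo': [3, 4, 369], 'bar': [7, 9, 2], 'baz': [29, 31, 28]}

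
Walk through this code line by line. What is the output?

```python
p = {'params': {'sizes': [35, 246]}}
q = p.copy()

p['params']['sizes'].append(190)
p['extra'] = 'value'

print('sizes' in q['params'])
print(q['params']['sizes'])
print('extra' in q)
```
True
[35, 246, 190]
False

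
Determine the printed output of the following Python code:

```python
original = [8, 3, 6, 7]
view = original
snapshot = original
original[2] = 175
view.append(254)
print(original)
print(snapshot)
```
[8, 3, 175, 7, 254]
[8, 3, 175, 7, 254]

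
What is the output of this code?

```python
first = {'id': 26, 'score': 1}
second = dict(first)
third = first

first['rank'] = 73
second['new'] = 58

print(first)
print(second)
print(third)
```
{'id': 26, 'score': 1, 'rank': 73}
{'id': 26, 'score': 1, 'new': 58}
{'id': 26, 'score': 1, 'rank': 73}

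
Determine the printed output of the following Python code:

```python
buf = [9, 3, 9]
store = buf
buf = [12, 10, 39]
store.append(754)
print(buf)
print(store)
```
[12, 10, 39]
[9, 3, 9, 754]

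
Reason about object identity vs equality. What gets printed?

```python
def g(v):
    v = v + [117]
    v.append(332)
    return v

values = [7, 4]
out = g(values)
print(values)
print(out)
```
[7, 4]
[7, 4, 117, 332]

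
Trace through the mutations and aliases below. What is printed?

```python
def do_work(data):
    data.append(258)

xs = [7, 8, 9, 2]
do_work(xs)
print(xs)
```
[7, 8, 9, 2, 258]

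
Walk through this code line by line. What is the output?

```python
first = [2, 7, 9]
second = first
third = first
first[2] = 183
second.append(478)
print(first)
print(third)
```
[2, 7, 183, 478]
[2, 7, 183, 478]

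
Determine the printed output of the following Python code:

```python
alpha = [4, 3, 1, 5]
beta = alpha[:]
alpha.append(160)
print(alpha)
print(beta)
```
[4, 3, 1, 5, 160]
[4, 3, 1, 5]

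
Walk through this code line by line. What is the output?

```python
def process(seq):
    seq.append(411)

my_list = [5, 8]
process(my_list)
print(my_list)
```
[5, 8, 411]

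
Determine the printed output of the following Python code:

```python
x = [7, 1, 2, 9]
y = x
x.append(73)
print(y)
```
[7, 1, 2, 9, 73]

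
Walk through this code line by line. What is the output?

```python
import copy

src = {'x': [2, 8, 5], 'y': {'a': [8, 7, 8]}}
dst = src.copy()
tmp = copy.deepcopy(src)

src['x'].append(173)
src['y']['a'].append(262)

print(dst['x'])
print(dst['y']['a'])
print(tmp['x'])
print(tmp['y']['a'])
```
[2, 8, 5, 173]
[8, 7, 8, 262]
[2, 8, 5]
[8, 7, 8]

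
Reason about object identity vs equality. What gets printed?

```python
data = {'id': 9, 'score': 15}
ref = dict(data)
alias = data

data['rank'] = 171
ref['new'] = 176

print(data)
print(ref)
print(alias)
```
{'id': 9, 'score': 15, 'rank': 171}
{'id': 9, 'score': 15, 'new': 176}
{'id': 9, 'score': 15, 'rank': 171}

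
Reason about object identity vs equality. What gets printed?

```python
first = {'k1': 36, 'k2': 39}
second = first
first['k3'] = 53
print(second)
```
{'k1': 36, 'k2': 39, 'k3': 53}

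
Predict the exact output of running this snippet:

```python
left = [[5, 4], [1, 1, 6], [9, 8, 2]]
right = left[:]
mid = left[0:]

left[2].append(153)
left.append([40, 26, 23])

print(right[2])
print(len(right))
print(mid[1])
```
[9, 8, 2, 153]
3
[1, 1, 6]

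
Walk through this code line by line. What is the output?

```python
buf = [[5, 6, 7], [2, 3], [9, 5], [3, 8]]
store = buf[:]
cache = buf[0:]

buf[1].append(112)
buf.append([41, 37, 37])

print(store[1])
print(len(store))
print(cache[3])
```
[2, 3, 112]
4
[3, 8]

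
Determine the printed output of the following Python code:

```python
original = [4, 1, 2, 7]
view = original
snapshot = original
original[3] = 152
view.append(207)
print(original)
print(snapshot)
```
[4, 1, 2, 152, 207]
[4, 1, 2, 152, 207]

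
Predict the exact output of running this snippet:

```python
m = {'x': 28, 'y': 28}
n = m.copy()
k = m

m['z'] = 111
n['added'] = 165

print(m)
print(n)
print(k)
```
{'x': 28, 'y': 28, 'z': 111}
{'x': 28, 'y': 28, 'added': 165}
{'x': 28, 'y': 28, 'z': 111}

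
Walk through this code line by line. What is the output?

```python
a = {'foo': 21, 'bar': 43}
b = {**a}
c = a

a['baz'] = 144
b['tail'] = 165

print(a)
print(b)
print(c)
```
{'foo': 21, 'bar': 43, 'baz': 144}
{'foo': 21, 'bar': 43, 'tail': 165}
{'foo': 21, 'bar': 43, 'baz': 144}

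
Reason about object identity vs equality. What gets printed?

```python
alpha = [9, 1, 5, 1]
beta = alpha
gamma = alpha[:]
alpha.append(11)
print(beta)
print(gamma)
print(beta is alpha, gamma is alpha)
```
[9, 1, 5, 1, 11]
[9, 1, 5, 1]
True False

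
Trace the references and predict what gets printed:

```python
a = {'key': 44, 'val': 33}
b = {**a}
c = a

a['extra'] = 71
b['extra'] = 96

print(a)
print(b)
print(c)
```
{'key': 44, 'val': 33, 'extra': 71}
{'key': 44, 'val': 33, 'extra': 96}
{'key': 44, 'val': 33, 'extra': 71}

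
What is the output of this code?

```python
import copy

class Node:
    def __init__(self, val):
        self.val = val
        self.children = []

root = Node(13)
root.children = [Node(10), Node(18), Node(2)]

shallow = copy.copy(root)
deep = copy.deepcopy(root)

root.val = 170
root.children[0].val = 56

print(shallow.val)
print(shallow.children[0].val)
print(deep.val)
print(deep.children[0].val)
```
13
56
13
10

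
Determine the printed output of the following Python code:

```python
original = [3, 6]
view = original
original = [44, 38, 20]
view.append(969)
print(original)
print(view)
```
[44, 38, 20]
[3, 6, 969]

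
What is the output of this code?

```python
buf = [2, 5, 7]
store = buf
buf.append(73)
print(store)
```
[2, 5, 7, 73]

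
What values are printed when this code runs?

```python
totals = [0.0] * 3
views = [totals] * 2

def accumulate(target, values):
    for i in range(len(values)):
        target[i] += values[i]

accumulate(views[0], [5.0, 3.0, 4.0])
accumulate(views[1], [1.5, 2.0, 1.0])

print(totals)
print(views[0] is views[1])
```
[6.5, 5.0, 5.0]
True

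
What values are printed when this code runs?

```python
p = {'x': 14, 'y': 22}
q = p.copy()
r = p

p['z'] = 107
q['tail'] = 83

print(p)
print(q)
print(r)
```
{'x': 14, 'y': 22, 'z': 107}
{'x': 14, 'y': 22, 'tail': 83}
{'x': 14, 'y': 22, 'z': 107}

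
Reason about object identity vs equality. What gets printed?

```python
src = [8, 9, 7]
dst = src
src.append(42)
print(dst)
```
[8, 9, 7, 42]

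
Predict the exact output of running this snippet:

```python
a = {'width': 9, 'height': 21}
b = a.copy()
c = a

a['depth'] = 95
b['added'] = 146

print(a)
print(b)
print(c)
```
{'width': 9, 'height': 21, 'depth': 95}
{'width': 9, 'height': 21, 'added': 146}
{'width': 9, 'height': 21, 'depth': 95}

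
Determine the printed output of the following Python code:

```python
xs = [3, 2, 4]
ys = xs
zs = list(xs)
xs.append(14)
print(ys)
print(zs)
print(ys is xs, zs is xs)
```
[3, 2, 4, 14]
[3, 2, 4]
True False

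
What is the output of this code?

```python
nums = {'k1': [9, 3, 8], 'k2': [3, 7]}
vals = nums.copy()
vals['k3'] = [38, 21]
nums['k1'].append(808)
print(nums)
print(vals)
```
{'k1': [9, 3, 8, 808], 'k2': [3, 7]}
{'k1': [9, 3, 8, 808], 'k2': [3, 7], 'k3': [38, 21]}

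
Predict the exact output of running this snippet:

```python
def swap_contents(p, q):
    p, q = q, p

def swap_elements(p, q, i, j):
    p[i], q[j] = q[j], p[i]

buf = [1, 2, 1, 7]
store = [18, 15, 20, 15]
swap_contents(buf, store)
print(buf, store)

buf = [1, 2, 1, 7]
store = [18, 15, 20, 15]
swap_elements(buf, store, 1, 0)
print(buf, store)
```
[1, 2, 1, 7] [18, 15, 20, 15]
[1, 18, 1, 7] [2, 15, 20, 15]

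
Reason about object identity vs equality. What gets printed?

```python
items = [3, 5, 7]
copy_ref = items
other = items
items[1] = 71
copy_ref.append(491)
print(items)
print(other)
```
[3, 71, 7, 491]
[3, 71, 7, 491]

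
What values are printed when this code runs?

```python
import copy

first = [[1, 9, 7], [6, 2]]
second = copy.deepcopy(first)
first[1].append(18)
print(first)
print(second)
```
[[1, 9, 7], [6, 2, 18]]
[[1, 9, 7], [6, 2]]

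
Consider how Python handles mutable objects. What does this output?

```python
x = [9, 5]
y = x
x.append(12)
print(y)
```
[9, 5, 12]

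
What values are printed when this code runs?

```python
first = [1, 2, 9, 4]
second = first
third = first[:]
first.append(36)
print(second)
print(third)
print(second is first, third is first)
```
[1, 2, 9, 4, 36]
[1, 2, 9, 4]
True False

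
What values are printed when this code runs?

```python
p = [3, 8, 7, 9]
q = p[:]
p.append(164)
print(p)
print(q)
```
[3, 8, 7, 9, 164]
[3, 8, 7, 9]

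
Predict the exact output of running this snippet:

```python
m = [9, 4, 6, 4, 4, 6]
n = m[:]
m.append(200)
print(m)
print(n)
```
[9, 4, 6, 4, 4, 6, 200]
[9, 4, 6, 4, 4, 6]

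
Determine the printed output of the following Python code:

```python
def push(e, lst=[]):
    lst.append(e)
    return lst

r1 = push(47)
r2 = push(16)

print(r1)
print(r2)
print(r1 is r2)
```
[47, 16]
[47, 16]
True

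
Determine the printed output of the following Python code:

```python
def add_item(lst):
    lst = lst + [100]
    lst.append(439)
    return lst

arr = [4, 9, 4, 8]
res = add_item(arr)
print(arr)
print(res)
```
[4, 9, 4, 8]
[4, 9, 4, 8, 100, 439]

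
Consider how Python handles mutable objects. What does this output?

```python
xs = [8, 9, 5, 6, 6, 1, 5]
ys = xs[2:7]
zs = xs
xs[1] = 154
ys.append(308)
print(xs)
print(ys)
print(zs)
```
[8, 154, 5, 6, 6, 1, 5]
[5, 6, 6, 1, 5, 308]
[8, 154, 5, 6, 6, 1, 5]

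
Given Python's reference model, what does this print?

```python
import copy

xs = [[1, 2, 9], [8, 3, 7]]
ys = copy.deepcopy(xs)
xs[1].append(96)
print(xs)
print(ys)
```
[[1, 2, 9], [8, 3, 7, 96]]
[[1, 2, 9], [8, 3, 7]]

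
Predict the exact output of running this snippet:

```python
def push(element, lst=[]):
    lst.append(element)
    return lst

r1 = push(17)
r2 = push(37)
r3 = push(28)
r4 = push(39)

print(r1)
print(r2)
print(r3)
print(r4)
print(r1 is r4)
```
[17, 37, 28, 39]
[17, 37, 28, 39]
[17, 37, 28, 39]
[17, 37, 28, 39]
True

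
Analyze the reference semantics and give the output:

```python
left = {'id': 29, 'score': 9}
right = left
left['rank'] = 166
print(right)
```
{'id': 29, 'score': 9, 'rank': 166}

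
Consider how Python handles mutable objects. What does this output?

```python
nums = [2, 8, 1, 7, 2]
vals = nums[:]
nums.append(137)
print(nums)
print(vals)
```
[2, 8, 1, 7, 2, 137]
[2, 8, 1, 7, 2]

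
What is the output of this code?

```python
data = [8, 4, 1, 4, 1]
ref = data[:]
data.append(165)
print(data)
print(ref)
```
[8, 4, 1, 4, 1, 165]
[8, 4, 1, 4, 1]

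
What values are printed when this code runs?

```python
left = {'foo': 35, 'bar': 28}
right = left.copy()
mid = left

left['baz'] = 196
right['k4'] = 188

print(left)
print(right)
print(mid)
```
{'foo': 35, 'bar': 28, 'baz': 196}
{'foo': 35, 'bar': 28, 'k4': 188}
{'foo': 35, 'bar': 28, 'baz': 196}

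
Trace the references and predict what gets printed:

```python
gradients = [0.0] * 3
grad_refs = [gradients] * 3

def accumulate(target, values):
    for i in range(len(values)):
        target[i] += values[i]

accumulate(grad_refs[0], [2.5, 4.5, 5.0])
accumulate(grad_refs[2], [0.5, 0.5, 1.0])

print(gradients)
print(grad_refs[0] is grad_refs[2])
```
[3.0, 5.0, 6.0]
True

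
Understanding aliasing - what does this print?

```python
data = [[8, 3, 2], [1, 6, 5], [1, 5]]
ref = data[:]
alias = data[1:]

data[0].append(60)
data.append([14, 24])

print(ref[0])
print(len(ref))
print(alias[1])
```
[8, 3, 2, 60]
3
[1, 5]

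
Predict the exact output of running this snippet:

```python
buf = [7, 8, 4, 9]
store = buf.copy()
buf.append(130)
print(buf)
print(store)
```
[7, 8, 4, 9, 130]
[7, 8, 4, 9]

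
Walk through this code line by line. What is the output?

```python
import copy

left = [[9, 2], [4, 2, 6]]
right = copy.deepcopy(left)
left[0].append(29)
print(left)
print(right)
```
[[9, 2, 29], [4, 2, 6]]
[[9, 2], [4, 2, 6]]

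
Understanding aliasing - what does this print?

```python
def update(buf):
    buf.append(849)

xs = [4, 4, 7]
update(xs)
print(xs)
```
[4, 4, 7, 849]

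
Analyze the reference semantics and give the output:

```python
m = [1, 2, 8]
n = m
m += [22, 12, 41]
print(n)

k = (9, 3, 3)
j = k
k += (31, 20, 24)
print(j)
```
[1, 2, 8, 22, 12, 41]
(9, 3, 3)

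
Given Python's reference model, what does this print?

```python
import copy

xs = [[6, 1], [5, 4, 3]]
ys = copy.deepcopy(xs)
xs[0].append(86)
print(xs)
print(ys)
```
[[6, 1, 86], [5, 4, 3]]
[[6, 1], [5, 4, 3]]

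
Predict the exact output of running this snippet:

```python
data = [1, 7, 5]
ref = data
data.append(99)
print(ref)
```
[1, 7, 5, 99]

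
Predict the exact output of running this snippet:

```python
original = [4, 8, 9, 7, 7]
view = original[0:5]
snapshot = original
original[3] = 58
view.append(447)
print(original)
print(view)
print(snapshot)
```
[4, 8, 9, 58, 7]
[4, 8, 9, 7, 7, 447]
[4, 8, 9, 58, 7]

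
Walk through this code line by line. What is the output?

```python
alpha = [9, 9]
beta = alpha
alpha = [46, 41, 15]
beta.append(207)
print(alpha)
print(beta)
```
[46, 41, 15]
[9, 9, 207]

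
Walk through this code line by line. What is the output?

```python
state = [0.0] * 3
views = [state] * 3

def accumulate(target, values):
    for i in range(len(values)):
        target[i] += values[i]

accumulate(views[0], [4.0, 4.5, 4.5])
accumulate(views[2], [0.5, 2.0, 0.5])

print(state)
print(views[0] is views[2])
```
[4.5, 6.5, 5.0]
True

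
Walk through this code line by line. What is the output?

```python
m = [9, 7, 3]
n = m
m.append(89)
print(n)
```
[9, 7, 3, 89]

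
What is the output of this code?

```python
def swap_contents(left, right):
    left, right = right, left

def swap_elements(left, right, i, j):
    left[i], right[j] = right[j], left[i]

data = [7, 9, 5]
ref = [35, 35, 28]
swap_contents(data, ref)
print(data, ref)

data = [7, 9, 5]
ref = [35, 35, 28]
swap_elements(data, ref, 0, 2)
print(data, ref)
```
[7, 9, 5] [35, 35, 28]
[28, 9, 5] [35, 35, 7]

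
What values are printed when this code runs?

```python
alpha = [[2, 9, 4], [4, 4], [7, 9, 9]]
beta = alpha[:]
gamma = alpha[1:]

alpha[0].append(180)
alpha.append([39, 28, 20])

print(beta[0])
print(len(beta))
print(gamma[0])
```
[2, 9, 4, 180]
3
[4, 4]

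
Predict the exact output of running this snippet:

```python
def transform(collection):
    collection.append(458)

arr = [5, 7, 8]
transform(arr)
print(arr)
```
[5, 7, 8, 458]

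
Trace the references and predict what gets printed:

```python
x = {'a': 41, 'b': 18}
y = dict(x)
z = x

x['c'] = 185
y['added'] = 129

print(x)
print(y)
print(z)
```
{'a': 41, 'b': 18, 'c': 185}
{'a': 41, 'b': 18, 'added': 129}
{'a': 41, 'b': 18, 'c': 185}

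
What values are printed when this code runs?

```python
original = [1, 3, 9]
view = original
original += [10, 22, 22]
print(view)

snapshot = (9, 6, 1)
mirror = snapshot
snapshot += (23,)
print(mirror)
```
[1, 3, 9, 10, 22, 22]
(9, 6, 1)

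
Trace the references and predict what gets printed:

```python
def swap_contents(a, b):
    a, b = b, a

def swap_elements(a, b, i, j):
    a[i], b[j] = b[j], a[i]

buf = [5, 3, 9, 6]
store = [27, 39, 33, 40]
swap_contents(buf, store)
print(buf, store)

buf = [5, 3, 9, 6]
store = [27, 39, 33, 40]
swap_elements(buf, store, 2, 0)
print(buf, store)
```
[5, 3, 9, 6] [27, 39, 33, 40]
[5, 3, 27, 6] [9, 39, 33, 40]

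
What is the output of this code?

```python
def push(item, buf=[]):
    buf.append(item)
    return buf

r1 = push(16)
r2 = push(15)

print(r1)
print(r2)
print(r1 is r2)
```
[16, 15]
[16, 15]
True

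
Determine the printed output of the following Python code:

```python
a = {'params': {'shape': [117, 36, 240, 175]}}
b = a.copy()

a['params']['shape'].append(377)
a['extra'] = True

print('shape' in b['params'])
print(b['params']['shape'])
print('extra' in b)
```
True
[117, 36, 240, 175, 377]
False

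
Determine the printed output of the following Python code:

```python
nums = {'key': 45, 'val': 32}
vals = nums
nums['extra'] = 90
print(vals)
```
{'key': 45, 'val': 32, 'extra': 90}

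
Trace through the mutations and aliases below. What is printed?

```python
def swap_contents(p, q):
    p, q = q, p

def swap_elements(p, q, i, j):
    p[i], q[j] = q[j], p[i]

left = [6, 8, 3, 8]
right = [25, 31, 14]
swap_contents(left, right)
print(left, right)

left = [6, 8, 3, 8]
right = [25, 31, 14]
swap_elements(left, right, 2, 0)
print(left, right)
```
[6, 8, 3, 8] [25, 31, 14]
[6, 8, 25, 8] [3, 31, 14]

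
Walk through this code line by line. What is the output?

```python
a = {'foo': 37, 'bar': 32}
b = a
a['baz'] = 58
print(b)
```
{'foo': 37, 'bar': 32, 'baz': 58}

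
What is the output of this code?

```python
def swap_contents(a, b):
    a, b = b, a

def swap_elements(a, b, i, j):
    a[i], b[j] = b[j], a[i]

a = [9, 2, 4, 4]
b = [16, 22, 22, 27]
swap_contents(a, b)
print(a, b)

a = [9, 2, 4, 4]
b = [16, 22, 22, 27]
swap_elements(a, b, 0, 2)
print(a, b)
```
[9, 2, 4, 4] [16, 22, 22, 27]
[22, 2, 4, 4] [16, 22, 9, 27]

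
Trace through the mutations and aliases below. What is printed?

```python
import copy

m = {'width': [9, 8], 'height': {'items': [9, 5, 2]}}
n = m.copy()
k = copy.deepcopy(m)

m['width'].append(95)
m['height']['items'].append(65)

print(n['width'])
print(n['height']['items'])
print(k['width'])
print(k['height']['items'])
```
[9, 8, 95]
[9, 5, 2, 65]
[9, 8]
[9, 5, 2]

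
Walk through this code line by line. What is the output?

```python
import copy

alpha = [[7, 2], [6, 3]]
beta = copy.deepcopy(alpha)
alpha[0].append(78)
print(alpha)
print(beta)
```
[[7, 2, 78], [6, 3]]
[[7, 2], [6, 3]]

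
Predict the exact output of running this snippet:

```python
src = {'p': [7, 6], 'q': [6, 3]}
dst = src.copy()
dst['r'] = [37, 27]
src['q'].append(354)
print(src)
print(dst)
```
{'p': [7, 6], 'q': [6, 3, 354]}
{'p': [7, 6], 'q': [6, 3, 354], 'r': [37, 27]}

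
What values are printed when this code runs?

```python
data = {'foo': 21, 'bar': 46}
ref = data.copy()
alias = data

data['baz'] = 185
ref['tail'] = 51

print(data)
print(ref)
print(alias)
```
{'foo': 21, 'bar': 46, 'baz': 185}
{'foo': 21, 'bar': 46, 'tail': 51}
{'foo': 21, 'bar': 46, 'baz': 185}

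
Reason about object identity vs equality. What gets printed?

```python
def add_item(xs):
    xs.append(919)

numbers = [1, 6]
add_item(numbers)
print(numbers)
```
[1, 6, 919]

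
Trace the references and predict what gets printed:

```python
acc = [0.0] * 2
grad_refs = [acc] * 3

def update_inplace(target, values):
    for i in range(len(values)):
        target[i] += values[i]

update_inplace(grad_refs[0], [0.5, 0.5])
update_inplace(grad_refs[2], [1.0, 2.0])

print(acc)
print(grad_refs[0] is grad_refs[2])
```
[1.5, 2.5]
True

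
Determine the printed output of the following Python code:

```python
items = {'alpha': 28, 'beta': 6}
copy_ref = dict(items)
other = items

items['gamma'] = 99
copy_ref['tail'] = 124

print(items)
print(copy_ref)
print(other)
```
{'alpha': 28, 'beta': 6, 'gamma': 99}
{'alpha': 28, 'beta': 6, 'tail': 124}
{'alpha': 28, 'beta': 6, 'gamma': 99}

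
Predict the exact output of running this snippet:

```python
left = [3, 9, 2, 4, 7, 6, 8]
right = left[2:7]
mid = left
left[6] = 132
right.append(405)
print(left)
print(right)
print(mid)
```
[3, 9, 2, 4, 7, 6, 132]
[2, 4, 7, 6, 8, 405]
[3, 9, 2, 4, 7, 6, 132]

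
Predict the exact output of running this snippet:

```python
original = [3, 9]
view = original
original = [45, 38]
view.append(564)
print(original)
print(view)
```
[45, 38]
[3, 9, 564]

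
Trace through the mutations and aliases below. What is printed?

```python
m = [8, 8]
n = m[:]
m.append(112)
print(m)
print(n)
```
[8, 8, 112]
[8, 8]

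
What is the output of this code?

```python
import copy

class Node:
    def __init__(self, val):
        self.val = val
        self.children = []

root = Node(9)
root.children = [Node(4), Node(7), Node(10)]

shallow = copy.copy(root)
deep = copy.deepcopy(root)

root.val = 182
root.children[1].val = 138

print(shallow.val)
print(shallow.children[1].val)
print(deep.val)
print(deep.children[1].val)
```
9
138
9
7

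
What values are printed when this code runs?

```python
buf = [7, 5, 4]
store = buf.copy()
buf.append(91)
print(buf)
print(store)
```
[7, 5, 4, 91]
[7, 5, 4]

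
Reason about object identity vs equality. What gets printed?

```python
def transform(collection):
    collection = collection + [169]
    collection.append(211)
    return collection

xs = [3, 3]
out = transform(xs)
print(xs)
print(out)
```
[3, 3]
[3, 3, 169, 211]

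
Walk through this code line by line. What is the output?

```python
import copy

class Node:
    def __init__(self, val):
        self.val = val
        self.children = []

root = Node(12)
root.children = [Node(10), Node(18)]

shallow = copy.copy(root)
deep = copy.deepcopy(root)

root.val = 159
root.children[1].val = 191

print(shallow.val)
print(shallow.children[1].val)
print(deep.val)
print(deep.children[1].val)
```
12
191
12
18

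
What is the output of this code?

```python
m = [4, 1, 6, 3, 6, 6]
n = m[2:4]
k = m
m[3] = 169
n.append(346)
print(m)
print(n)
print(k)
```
[4, 1, 6, 169, 6, 6]
[6, 3, 346]
[4, 1, 6, 169, 6, 6]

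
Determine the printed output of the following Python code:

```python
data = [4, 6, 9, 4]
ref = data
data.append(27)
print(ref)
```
[4, 6, 9, 4, 27]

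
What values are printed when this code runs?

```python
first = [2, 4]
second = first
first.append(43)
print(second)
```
[2, 4, 43]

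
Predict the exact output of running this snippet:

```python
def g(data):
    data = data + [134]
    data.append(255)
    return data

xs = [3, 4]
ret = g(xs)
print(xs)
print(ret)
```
[3, 4]
[3, 4, 134, 255]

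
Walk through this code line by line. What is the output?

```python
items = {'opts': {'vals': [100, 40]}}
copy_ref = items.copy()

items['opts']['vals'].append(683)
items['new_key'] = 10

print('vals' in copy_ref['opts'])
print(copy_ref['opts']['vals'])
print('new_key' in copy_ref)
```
True
[100, 40, 683]
False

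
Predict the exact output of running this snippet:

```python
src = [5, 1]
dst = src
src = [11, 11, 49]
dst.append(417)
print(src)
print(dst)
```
[11, 11, 49]
[5, 1, 417]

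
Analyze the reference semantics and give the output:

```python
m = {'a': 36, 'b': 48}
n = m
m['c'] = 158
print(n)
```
{'a': 36, 'b': 48, 'c': 158}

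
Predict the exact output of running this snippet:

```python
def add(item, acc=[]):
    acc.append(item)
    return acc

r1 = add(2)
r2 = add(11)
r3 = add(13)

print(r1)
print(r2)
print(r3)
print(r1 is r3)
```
[2, 11, 13]
[2, 11, 13]
[2, 11, 13]
True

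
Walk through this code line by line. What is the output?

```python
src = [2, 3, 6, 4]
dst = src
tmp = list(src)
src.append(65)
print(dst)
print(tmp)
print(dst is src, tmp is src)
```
[2, 3, 6, 4, 65]
[2, 3, 6, 4]
True False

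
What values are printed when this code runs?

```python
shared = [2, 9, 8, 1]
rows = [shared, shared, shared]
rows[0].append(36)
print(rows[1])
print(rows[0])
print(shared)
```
[2, 9, 8, 1, 36]
[2, 9, 8, 1, 36]
[2, 9, 8, 1, 36]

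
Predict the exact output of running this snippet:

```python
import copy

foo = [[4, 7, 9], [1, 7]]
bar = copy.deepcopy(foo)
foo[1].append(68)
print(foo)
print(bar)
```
[[4, 7, 9], [1, 7, 68]]
[[4, 7, 9], [1, 7]]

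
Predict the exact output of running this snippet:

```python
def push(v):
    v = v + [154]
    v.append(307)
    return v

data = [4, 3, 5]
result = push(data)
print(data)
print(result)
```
[4, 3, 5]
[4, 3, 5, 154, 307]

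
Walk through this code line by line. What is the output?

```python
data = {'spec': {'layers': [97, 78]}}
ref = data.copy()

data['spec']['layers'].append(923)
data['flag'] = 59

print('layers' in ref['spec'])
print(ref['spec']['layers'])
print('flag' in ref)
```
True
[97, 78, 923]
False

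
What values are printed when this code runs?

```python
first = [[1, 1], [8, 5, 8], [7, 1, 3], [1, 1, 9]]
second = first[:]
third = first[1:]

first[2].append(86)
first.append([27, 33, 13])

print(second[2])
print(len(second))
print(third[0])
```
[7, 1, 3, 86]
4
[8, 5, 8]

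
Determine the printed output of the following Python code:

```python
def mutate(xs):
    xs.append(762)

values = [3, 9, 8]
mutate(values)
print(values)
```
[3, 9, 8, 762]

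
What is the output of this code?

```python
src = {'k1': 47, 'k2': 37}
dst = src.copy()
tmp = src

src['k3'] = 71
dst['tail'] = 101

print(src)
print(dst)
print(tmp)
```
{'k1': 47, 'k2': 37, 'k3': 71}
{'k1': 47, 'k2': 37, 'tail': 101}
{'k1': 47, 'k2': 37, 'k3': 71}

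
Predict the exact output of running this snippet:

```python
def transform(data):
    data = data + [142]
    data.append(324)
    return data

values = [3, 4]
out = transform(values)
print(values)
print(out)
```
[3, 4]
[3, 4, 142, 324]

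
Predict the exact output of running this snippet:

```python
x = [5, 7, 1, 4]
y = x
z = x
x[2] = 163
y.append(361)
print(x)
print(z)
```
[5, 7, 163, 4, 361]
[5, 7, 163, 4, 361]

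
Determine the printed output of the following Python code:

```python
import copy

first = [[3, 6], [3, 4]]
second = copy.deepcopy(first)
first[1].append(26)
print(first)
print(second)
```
[[3, 6], [3, 4, 26]]
[[3, 6], [3, 4]]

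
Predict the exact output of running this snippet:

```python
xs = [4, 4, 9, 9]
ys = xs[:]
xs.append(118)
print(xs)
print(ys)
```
[4, 4, 9, 9, 118]
[4, 4, 9, 9]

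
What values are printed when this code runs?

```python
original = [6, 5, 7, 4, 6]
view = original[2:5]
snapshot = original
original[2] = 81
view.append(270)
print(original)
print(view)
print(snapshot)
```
[6, 5, 81, 4, 6]
[7, 4, 6, 270]
[6, 5, 81, 4, 6]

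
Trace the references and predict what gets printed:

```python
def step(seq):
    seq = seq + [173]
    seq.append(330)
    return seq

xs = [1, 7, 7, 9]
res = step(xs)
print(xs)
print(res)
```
[1, 7, 7, 9]
[1, 7, 7, 9, 173, 330]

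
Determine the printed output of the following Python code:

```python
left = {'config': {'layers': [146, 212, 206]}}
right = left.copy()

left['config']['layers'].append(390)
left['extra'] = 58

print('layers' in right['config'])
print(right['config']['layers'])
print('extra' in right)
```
True
[146, 212, 206, 390]
False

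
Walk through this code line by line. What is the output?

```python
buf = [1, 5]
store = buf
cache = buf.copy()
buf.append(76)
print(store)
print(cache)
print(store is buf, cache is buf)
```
[1, 5, 76]
[1, 5]
True False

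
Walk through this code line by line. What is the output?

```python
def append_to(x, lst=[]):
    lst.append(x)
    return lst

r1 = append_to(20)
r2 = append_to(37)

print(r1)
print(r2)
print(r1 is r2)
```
[20, 37]
[20, 37]
True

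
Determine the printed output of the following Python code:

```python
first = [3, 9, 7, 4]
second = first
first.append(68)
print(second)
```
[3, 9, 7, 4, 68]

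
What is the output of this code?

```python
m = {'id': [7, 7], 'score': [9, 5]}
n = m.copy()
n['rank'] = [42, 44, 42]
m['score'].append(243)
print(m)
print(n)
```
{'id': [7, 7], 'score': [9, 5, 243]}
{'id': [7, 7], 'score': [9, 5, 243], 'rank': [42, 44, 42]}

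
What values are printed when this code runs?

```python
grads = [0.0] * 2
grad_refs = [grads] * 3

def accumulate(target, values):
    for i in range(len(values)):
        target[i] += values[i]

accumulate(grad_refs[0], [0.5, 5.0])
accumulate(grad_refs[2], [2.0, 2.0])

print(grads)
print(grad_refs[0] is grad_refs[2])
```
[2.5, 7.0]
True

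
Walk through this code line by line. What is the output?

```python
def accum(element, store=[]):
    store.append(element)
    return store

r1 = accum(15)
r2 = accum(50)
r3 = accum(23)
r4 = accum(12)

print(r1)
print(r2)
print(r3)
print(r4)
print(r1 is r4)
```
[15, 50, 23, 12]
[15, 50, 23, 12]
[15, 50, 23, 12]
[15, 50, 23, 12]
True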